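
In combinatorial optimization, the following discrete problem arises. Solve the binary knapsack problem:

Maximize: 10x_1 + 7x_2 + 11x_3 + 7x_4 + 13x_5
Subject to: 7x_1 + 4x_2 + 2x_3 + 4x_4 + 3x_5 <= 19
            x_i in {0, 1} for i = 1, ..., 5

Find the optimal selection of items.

Items: item 1 (v=10, w=7), item 2 (v=7, w=4), item 3 (v=11, w=2), item 4 (v=7, w=4), item 5 (v=13, w=3)
Capacity: 19
Checking all 32 subsets (w = total weight, v = total value):
  {}: w = 0, v = 0
  {1}: w = 7, v = 10
  {2}: w = 4, v = 7
  {3}: w = 2, v = 11
  {4}: w = 4, v = 7
  {5}: w = 3, v = 13
  {1, 2}: w = 11, v = 17
  {1, 3}: w = 9, v = 21
  {1, 4}: w = 11, v = 17
  {1, 5}: w = 10, v = 23
  {2, 3}: w = 6, v = 18
  {2, 4}: w = 8, v = 14
  {2, 5}: w = 7, v = 20
  {3, 4}: w = 6, v = 18
  {3, 5}: w = 5, v = 24
  {4, 5}: w = 7, v = 20
  {1, 2, 3}: w = 13, v = 28
  {1, 2, 4}: w = 15, v = 24
  {1, 2, 5}: w = 14, v = 30
  {1, 3, 4}: w = 13, v = 28
  {1, 3, 5}: w = 12, v = 34
  {1, 4, 5}: w = 14, v = 30
  {2, 3, 4}: w = 10, v = 25
  {2, 3, 5}: w = 9, v = 31
  {2, 4, 5}: w = 11, v = 27
  {3, 4, 5}: w = 9, v = 31
  {1, 2, 3, 4}: w = 17, v = 35
  {1, 2, 3, 5}: w = 16, v = 41
  {1, 2, 4, 5}: w = 18, v = 37
  {1, 3, 4, 5}: w = 16, v = 41
  {2, 3, 4, 5}: w = 13, v = 38
  {1, 2, 3, 4, 5}: w = 20 > 19, infeasible
Best feasible subset: items [1, 2, 3, 5]
(The same value 41 is also attained by {1, 3, 4, 5}.)
Total weight: 16 <= 19, total value: 41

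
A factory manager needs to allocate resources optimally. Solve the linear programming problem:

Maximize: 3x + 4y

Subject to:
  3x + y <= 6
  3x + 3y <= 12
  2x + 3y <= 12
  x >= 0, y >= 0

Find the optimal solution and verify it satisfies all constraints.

Feasible vertices: (0, 0), (0, 4), (1, 3), (2, 0)
Objective 3x + 4y at each vertex:
  (0, 0): 0
  (0, 4): 16
  (1, 3): 15
  (2, 0): 6
Maximum is 16 at (0, 4).
Verify constraints at (x, y) = (0, 4):
  3*0 + 1*4 = 4 <= 6
  3*0 + 3*4 = 12 <= 12 (active)
  2*0 + 3*4 = 12 <= 12 (active)
  x = 0 >= 0, y = 4 >= 0. All constraints satisfied.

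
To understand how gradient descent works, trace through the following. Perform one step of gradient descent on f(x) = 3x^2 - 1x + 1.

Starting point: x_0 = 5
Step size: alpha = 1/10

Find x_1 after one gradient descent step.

f(x) = 3x^2 - 1x + 1
f'(x) = 6x - 1
f'(5) = 6*5 + (-1) = 29
x_1 = x_0 - alpha * f'(x_0) = 5 - 1/10 * 29 = 21/10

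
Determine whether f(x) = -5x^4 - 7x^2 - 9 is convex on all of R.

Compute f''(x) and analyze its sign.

f(x) = -5x^4 - 7x^2 - 9
f'(x) = -20x^3 + -14x
f''(x) = -60x^2 + -14
f''(x) = -60x^2 + -14 <= -14 < 0 for all x
Therefore, f is concave on R.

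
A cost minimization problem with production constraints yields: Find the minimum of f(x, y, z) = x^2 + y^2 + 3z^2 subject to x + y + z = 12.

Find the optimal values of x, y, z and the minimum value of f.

Using Lagrange multipliers on f = x^2 + y^2 + 3z^2 with constraint x + y + z = 12:
Conditions: 2*1*x = lambda, 2*1*y = lambda, 2*3*z = lambda
So x = lambda/2, y = lambda/2, z = lambda/6
Substituting into constraint: lambda * (7/6) = 12
lambda = 72/7
x = 36/7, y = 36/7, z = 12/7
Minimum value = 432/7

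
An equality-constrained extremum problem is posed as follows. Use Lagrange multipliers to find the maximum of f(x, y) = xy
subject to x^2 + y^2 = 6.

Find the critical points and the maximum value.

Lagrange conditions: y = 2*lambda*x and x = 2*lambda*y
If x = 0 then y = 0, violating the constraint, so x, y != 0.
Dividing: y/x = x/y => x^2 = y^2 => y = x or y = -x
Constraint: 2x^2 = 6 => x^2 = 3 => x = +/-sqrt(3)
Critical points: (sqrt(3), sqrt(3)), (-sqrt(3), -sqrt(3)), (sqrt(3), -sqrt(3)), (-sqrt(3), sqrt(3))
  y = x:  xy = x^2 = 3  at (sqrt(3), sqrt(3)) and (-sqrt(3), -sqrt(3))
  y = -x: xy = -x^2 = -3 at (sqrt(3), -sqrt(3)) and (-sqrt(3), sqrt(3))
Maximum xy = 3 at (sqrt(3), sqrt(3)) and (-sqrt(3), -sqrt(3))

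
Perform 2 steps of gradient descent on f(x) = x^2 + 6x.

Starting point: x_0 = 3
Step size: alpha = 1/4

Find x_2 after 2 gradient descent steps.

f(x) = x^2 + 6x, f'(x) = 2x + (6)
Step 1: f'(3) = 12, x_1 = 3 - 1/4 * 12 = 0
Step 2: f'(0) = 6, x_2 = 0 - 1/4 * 6 = -3/2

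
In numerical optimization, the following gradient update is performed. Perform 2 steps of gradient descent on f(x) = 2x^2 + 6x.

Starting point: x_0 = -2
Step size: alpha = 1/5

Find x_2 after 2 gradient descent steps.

f(x) = 2x^2 + 6x, f'(x) = 4x + (6)
Step 1: f'(-2) = -2, x_1 = -2 - 1/5 * -2 = -8/5
Step 2: f'(-8/5) = -2/5, x_2 = -8/5 - 1/5 * -2/5 = -38/25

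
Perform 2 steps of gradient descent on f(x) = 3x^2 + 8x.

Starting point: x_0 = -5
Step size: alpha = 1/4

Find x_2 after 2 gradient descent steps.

f(x) = 3x^2 + 8x, f'(x) = 6x + (8)
Step 1: f'(-5) = -22, x_1 = -5 - 1/4 * -22 = 1/2
Step 2: f'(1/2) = 11, x_2 = 1/2 - 1/4 * 11 = -9/4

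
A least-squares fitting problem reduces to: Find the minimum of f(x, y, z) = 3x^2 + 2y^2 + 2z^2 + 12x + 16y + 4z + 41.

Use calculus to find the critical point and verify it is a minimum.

f(x,y,z) = 3x^2 + 2y^2 + 2z^2 + 12x + 16y + 4z + 41
df/dx = 6x + (12) = 0 => x = -2
df/dy = 4y + (16) = 0 => y = -4
df/dz = 4z + (4) = 0 => z = -1
f(-2,-4,-1) = 3*(-2)^2 + 2*(-4)^2 + 2*(-1)^2 + 12*(-2) + 16*(-4) + 4*(-1) + 41 = -5
Hessian is diagonal with entries 6, 4, 4 > 0, confirmed minimum.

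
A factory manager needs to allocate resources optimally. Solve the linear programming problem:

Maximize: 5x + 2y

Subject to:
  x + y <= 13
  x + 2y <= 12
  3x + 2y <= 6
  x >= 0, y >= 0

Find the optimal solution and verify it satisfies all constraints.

Feasible vertices: (0, 0), (0, 3), (2, 0)
Objective 5x + 2y at each vertex:
  (0, 0): 0
  (0, 3): 6
  (2, 0): 10
Maximum is 10 at (2, 0).
Verify constraints at (x, y) = (2, 0):
  1*2 + 1*0 = 2 <= 13
  1*2 + 2*0 = 2 <= 12
  3*2 + 2*0 = 6 <= 6 (active)
  x = 2 >= 0, y = 0 >= 0. All constraints satisfied.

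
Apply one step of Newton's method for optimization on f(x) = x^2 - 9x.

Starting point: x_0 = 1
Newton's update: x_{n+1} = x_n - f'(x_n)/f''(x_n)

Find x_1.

f(x) = x^2 - 9x
f'(x) = 2x + (-9), f''(x) = 2
Newton step: x_1 = x_0 - f'(x_0)/f''(x_0)
f'(1) = -7
x_1 = 1 - -7/2 = 9/2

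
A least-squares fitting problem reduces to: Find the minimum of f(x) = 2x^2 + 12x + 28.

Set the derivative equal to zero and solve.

f(x) = 2x^2 + 12x + 28
f'(x) = 4x + (12) = 0
x = -12/4 = -3
f(-3) = 10
Since f''(x) = 4 > 0, this is a minimum.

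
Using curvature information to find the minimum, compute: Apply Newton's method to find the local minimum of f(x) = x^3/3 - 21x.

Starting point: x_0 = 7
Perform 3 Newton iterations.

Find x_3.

f(x) = x^3/3 - 21x
f'(x) = x^2 - 21, f''(x) = 2x
Newton update: x_{n+1} = x_n - (x_n^2 - 21)/(2*x_n)
Step 1: x_0 = 7, f'=28, f''=14, x_1 = 5
Step 2: x_1 = 5, f'=4, f''=10, x_2 = 23/5
Step 3: x_2 = 23/5, f'=4/25, f''=46/5, x_3 = 527/115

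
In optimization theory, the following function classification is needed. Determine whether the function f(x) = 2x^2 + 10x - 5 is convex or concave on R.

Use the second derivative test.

f(x) = 2x^2 + 10x - 5
f'(x) = 4x + 10
f''(x) = 4
Since f''(x) = 4 > 0 for all x, f is convex on R.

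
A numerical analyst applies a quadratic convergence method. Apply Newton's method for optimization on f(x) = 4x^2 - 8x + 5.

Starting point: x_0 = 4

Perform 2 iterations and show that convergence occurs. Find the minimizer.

f(x) = 4x^2 - 8x + 5, f'(x) = 8x + (-8), f''(x) = 8
Step 1: f'(4) = 24, x_1 = 4 - 24/8 = 1
Step 2: f'(1) = 0, x_2 = 1 (converged)
Newton's method converges in 1 step for quadratics.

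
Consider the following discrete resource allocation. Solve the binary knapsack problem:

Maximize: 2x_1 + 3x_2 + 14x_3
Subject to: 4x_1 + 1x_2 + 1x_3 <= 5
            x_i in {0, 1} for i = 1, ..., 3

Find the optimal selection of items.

Items: item 1 (v=2, w=4), item 2 (v=3, w=1), item 3 (v=14, w=1)
Capacity: 5
Checking all 8 subsets (w = total weight, v = total value):
  {}: w = 0, v = 0
  {1}: w = 4, v = 2
  {2}: w = 1, v = 3
  {3}: w = 1, v = 14
  {1, 2}: w = 5, v = 5
  {1, 3}: w = 5, v = 16
  {2, 3}: w = 2, v = 17
  {1, 2, 3}: w = 6 > 5, infeasible
Best feasible subset: items [2, 3]
Total weight: 2 <= 5, total value: 17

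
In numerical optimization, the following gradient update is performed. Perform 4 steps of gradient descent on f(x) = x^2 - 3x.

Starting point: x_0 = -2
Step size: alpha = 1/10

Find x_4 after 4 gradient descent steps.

f(x) = x^2 - 3x, f'(x) = 2x + (-3)
Step 1: f'(-2) = -7, x_1 = -2 - 1/10 * -7 = -13/10
Step 2: f'(-13/10) = -28/5, x_2 = -13/10 - 1/10 * -28/5 = -37/50
Step 3: f'(-37/50) = -112/25, x_3 = -37/50 - 1/10 * -112/25 = -73/250
Step 4: f'(-73/250) = -448/125, x_4 = -73/250 - 1/10 * -448/125 = 83/1250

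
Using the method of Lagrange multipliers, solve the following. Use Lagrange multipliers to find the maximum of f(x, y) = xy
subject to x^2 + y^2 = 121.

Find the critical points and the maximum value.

Lagrange conditions: y = 2*lambda*x and x = 2*lambda*y
If x = 0 then y = 0, violating the constraint, so x, y != 0.
Dividing: y/x = x/y => x^2 = y^2 => y = x or y = -x
Constraint: 2x^2 = 121 => x^2 = 121/2 => x = +/-sqrt(121/2)
Critical points: (sqrt(121/2), sqrt(121/2)), (-sqrt(121/2), -sqrt(121/2)), (sqrt(121/2), -sqrt(121/2)), (-sqrt(121/2), sqrt(121/2))
  y = x:  xy = x^2 = 121/2  at (sqrt(121/2), sqrt(121/2)) and (-sqrt(121/2), -sqrt(121/2))
  y = -x: xy = -x^2 = -121/2 at (sqrt(121/2), -sqrt(121/2)) and (-sqrt(121/2), sqrt(121/2))
Maximum xy = 121/2 at (sqrt(121/2), sqrt(121/2)) and (-sqrt(121/2), -sqrt(121/2))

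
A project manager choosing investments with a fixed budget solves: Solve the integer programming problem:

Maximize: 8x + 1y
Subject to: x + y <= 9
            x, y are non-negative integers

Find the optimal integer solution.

Objective: 8x + 1y, constraint: x + y <= 9
Coefficient of x is 8 >= coefficient of y is 1, so allocate the entire budget to x.
Optimal: x = 9, y = 0, value = 72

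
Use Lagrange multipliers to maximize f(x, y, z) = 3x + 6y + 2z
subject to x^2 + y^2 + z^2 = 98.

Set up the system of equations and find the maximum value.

Lagrange conditions: 3 = 2*lambda*x, 6 = 2*lambda*y, 2 = 2*lambda*z
So x:3 = y:6 = z:2, i.e. x = 3t, y = 6t, z = 2t
Constraint: t^2*(3^2 + 6^2 + 2^2) = 98
  t^2 * 49 = 98  =>  t = sqrt(2)
Maximum = 3*3t + 6*6t + 2*2t = 49*sqrt(2) = sqrt(4802)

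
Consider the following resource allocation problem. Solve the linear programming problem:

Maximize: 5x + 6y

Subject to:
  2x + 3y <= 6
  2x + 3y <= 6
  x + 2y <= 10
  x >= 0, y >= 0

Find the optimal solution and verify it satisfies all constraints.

Feasible vertices: (0, 0), (0, 2), (3, 0)
Objective 5x + 6y at each vertex:
  (0, 0): 0
  (0, 2): 12
  (3, 0): 15
Maximum is 15 at (3, 0).
Verify constraints at (x, y) = (3, 0):
  2*3 + 3*0 = 6 <= 6 (active)
  2*3 + 3*0 = 6 <= 6 (active)
  1*3 + 2*0 = 3 <= 10
  x = 3 >= 0, y = 0 >= 0. All constraints satisfied.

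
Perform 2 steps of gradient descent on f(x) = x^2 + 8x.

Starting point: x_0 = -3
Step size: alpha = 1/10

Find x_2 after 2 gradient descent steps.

f(x) = x^2 + 8x, f'(x) = 2x + (8)
Step 1: f'(-3) = 2, x_1 = -3 - 1/10 * 2 = -16/5
Step 2: f'(-16/5) = 8/5, x_2 = -16/5 - 1/10 * 8/5 = -84/25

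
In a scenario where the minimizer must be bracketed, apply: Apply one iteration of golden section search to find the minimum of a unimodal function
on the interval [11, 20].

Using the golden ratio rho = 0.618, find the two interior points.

Golden section search on [11, 20].
Golden ratio rho = 0.618 (approx).
Interior points:
  x_1 = 11 + (1-0.618)*9 = 14.4380
  x_2 = 11 + 0.618*9 = 16.5620
Compare f(x_1) and f(x_2) to determine which subinterval to keep.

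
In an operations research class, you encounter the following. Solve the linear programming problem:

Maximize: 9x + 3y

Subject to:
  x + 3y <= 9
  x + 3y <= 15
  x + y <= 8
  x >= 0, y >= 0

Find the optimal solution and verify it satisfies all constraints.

Feasible vertices: (0, 0), (0, 3), (15/2, 1/2), (8, 0)
Objective 9x + 3y at each vertex:
  (0, 0): 0
  (0, 3): 9
  (15/2, 1/2): 69
  (8, 0): 72
Maximum is 72 at (8, 0).
Verify constraints at (x, y) = (8, 0):
  1*8 + 3*0 = 8 <= 9
  1*8 + 3*0 = 8 <= 15
  1*8 + 1*0 = 8 <= 8 (active)
  x = 8 >= 0, y = 0 >= 0. All constraints satisfied.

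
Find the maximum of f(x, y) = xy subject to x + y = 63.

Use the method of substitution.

Substitute y = 63 - x into f(x,y) = xy:
g(x) = x(63 - x) = 63x - x^2
g'(x) = 63 - 2x = 0  =>  x = 63/2
y = 63 - 63/2 = 63/2
Maximum value = (63/2) * (63/2) = 3969/4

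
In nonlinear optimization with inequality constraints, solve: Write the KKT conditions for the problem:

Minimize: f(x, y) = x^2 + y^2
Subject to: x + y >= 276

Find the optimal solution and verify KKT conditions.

KKT conditions for min x^2 + y^2 s.t. x + y >= 276:
Stationarity: 2x = mu, 2y = mu
So x = y = mu/2.
Complementary slackness: mu*(x + y - 276) = 0
Primal feasibility: x + y >= 276; dual feasibility: mu >= 0
If mu = 0 then x = y = 0, but 0 + 0 < 276 is infeasible, so the constraint is active.
Constraint active: x + y = 2*(mu/2) = 276 => mu = 276
x = y = 138, f = 38088
Verify: stationarity 2*138 = 276 = mu; primal 138 + 138 = 276 >= 276; dual mu = 276 >= 0; complementary slackness 276*(276 - 276) = 0. All KKT conditions hold.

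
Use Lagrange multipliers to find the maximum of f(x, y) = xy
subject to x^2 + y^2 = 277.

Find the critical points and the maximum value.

Lagrange conditions: y = 2*lambda*x and x = 2*lambda*y
If x = 0 then y = 0, violating the constraint, so x, y != 0.
Dividing: y/x = x/y => x^2 = y^2 => y = x or y = -x
Constraint: 2x^2 = 277 => x^2 = 277/2 => x = +/-sqrt(277/2)
Critical points: (sqrt(277/2), sqrt(277/2)), (-sqrt(277/2), -sqrt(277/2)), (sqrt(277/2), -sqrt(277/2)), (-sqrt(277/2), sqrt(277/2))
  y = x:  xy = x^2 = 277/2  at (sqrt(277/2), sqrt(277/2)) and (-sqrt(277/2), -sqrt(277/2))
  y = -x: xy = -x^2 = -277/2 at (sqrt(277/2), -sqrt(277/2)) and (-sqrt(277/2), sqrt(277/2))
Maximum xy = 277/2 at (sqrt(277/2), sqrt(277/2)) and (-sqrt(277/2), -sqrt(277/2))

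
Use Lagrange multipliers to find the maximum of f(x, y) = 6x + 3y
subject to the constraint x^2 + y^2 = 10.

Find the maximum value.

Set up Lagrange conditions: grad f = lambda * grad g
  6 = 2*lambda*x
  3 = 2*lambda*y
From these: x/y = 6/3, so x = 6t, y = 3t for some t.
Substitute into constraint: (6t)^2 + (3t)^2 = 10
  t^2 * 45 = 10
  t = sqrt(10/45)
Maximum = 6*x + 3*y = (6^2 + 3^2)*t = 45 * sqrt(10/45) = sqrt(450)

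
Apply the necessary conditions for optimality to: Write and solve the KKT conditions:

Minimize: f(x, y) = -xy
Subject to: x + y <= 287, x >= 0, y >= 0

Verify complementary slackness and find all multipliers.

Problem: min -xy s.t. x + y <= 287 (multiplier lambda), x >= 0 (mu_x), y >= 0 (mu_y)
KKT stationarity: -y + lambda - mu_x = 0, -x + lambda - mu_y = 0, with lambda, mu_x, mu_y >= 0
Complementary slackness: lambda*(x + y - 287) = 0, mu_x*x = 0, mu_y*y = 0
If lambda = 0: y = -mu_x <= 0 and x = -mu_y <= 0 force x = y = 0 with f = 0; but x = y = 287/2 is feasible with f = -82369/4 < 0, so this is not the minimum. Hence lambda > 0 and x + y = 287.
Try x > 0, y > 0 (so mu_x = mu_y = 0): y = lambda, x = lambda => x = y = lambda
x + y = 287 => 2*lambda = 287 => lambda = 287/2
x* = y* = 287/2 > 0, consistent with mu_x = mu_y = 0.
(Any feasible point with x = 0 or y = 0 has f = 0 > -82369/4, so the minimum is not on those boundaries.)
min(-xy) = -82369/4 (i.e. max xy = 82369/4)
Multipliers: lambda = 287/2, mu_x = 0, mu_y = 0
Complementary slackness: lambda*(x + y - 287) = 287/2*(287/2 + 287/2 - 287) = 0, mu_x*x = 0*287/2 = 0, mu_y*y = 0*287/2 = 0. Satisfied.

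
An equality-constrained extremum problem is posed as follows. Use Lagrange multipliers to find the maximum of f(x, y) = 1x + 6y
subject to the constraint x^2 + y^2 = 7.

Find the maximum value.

Set up Lagrange conditions: grad f = lambda * grad g
  1 = 2*lambda*x
  6 = 2*lambda*y
From these: x/y = 1/6, so x = 1t, y = 6t for some t.
Substitute into constraint: (1t)^2 + (6t)^2 = 7
  t^2 * 37 = 7
  t = sqrt(7/37)
Maximum = 1*x + 6*y = (1^2 + 6^2)*t = 37 * sqrt(7/37) = sqrt(259)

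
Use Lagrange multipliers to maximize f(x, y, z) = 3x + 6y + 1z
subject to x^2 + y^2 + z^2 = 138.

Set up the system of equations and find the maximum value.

Lagrange conditions: 3 = 2*lambda*x, 6 = 2*lambda*y, 1 = 2*lambda*z
So x:3 = y:6 = z:1, i.e. x = 3t, y = 6t, z = 1t
Constraint: t^2*(3^2 + 6^2 + 1^2) = 138
  t^2 * 46 = 138  =>  t = sqrt(3)
Maximum = 3*3t + 6*6t + 1*1t = 46*sqrt(3) = sqrt(6348)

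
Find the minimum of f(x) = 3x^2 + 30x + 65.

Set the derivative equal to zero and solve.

f(x) = 3x^2 + 30x + 65
f'(x) = 6x + (30) = 0
x = -30/6 = -5
f(-5) = -10
Since f''(x) = 6 > 0, this is a minimum.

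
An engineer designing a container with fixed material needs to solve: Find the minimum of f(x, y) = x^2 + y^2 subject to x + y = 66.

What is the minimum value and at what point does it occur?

Substitute y = 66 - x into f(x,y) = x^2 + y^2:
g(x) = x^2 + (66 - x)^2 = 2x^2 - 132x + 4356
g'(x) = 4x - 132 = 0  =>  x = 33
y = 66 - 33 = 33
Minimum value = 33^2 + 33^2 = 2178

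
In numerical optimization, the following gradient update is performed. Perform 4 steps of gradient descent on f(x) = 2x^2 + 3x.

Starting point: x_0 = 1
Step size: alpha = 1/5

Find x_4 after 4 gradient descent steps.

f(x) = 2x^2 + 3x, f'(x) = 4x + (3)
Step 1: f'(1) = 7, x_1 = 1 - 1/5 * 7 = -2/5
Step 2: f'(-2/5) = 7/5, x_2 = -2/5 - 1/5 * 7/5 = -17/25
Step 3: f'(-17/25) = 7/25, x_3 = -17/25 - 1/5 * 7/25 = -92/125
Step 4: f'(-92/125) = 7/125, x_4 = -92/125 - 1/5 * 7/125 = -467/625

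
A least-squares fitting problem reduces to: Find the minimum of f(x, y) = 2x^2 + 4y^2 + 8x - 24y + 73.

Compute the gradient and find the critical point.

f(x,y) = 2x^2 + 4y^2 + 8x - 24y + 73
df/dx = 4x + (8) = 0  =>  x = -2
df/dy = 8y + (-24) = 0  =>  y = 3
f(-2, 3) = 2*(-2)^2 + 4*(3)^2 + 8*(-2) + -24*(3) + 73 = 29
Hessian is diagonal with entries 4, 8 > 0, so this is a minimum.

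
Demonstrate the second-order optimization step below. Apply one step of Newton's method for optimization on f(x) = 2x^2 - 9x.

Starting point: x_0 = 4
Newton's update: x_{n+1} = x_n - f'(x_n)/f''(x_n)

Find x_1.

f(x) = 2x^2 - 9x
f'(x) = 4x + (-9), f''(x) = 4
Newton step: x_1 = x_0 - f'(x_0)/f''(x_0)
f'(4) = 7
x_1 = 4 - 7/4 = 9/4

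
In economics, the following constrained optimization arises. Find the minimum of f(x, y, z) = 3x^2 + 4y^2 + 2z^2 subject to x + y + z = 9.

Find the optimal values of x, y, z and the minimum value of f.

Using Lagrange multipliers on f = 3x^2 + 4y^2 + 2z^2 with constraint x + y + z = 9:
Conditions: 2*3*x = lambda, 2*4*y = lambda, 2*2*z = lambda
So x = lambda/6, y = lambda/8, z = lambda/4
Substituting into constraint: lambda * (13/24) = 9
lambda = 216/13
x = 36/13, y = 27/13, z = 54/13
Minimum value = 972/13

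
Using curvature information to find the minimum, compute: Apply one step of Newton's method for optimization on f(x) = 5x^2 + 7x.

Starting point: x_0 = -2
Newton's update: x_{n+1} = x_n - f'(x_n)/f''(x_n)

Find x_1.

f(x) = 5x^2 + 7x
f'(x) = 10x + (7), f''(x) = 10
Newton step: x_1 = x_0 - f'(x_0)/f''(x_0)
f'(-2) = -13
x_1 = -2 - -13/10 = -7/10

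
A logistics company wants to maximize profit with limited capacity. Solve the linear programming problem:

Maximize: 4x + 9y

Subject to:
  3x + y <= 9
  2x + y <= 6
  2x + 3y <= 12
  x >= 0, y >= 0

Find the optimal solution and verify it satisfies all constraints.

Feasible vertices: (0, 0), (0, 4), (3/2, 3), (3, 0)
Objective 4x + 9y at each vertex:
  (0, 0): 0
  (0, 4): 36
  (3/2, 3): 33
  (3, 0): 12
Maximum is 36 at (0, 4).
Verify constraints at (x, y) = (0, 4):
  3*0 + 1*4 = 4 <= 9
  2*0 + 1*4 = 4 <= 6
  2*0 + 3*4 = 12 <= 12 (active)
  x = 0 >= 0, y = 4 >= 0. All constraints satisfied.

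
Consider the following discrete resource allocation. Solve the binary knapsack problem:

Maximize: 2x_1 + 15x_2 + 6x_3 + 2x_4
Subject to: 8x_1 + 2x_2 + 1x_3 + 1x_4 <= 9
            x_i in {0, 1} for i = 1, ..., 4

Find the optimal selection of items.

Items: item 1 (v=2, w=8), item 2 (v=15, w=2), item 3 (v=6, w=1), item 4 (v=2, w=1)
Capacity: 9
Checking all 16 subsets (w = total weight, v = total value):
  {}: w = 0, v = 0
  {1}: w = 8, v = 2
  {2}: w = 2, v = 15
  {3}: w = 1, v = 6
  {4}: w = 1, v = 2
  {1, 2}: w = 10 > 9, infeasible
  {1, 3}: w = 9, v = 8
  {1, 4}: w = 9, v = 4
  {2, 3}: w = 3, v = 21
  {2, 4}: w = 3, v = 17
  {3, 4}: w = 2, v = 8
  {1, 2, 3}: w = 11 > 9, infeasible
  {1, 2, 4}: w = 11 > 9, infeasible
  {1, 3, 4}: w = 10 > 9, infeasible
  {2, 3, 4}: w = 4, v = 23
  {1, 2, 3, 4}: w = 12 > 9, infeasible
Best feasible subset: items [2, 3, 4]
Total weight: 4 <= 9, total value: 23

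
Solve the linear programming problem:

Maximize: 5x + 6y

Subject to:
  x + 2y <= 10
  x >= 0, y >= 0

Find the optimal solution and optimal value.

The feasible region has vertices at [(0, 0), (10, 0), (0, 5)].
Checking objective 5x + 6y at each vertex:
  (0, 0): 5*0 + 6*0 = 0
  (10, 0): 5*10 + 6*0 = 50
  (0, 5): 5*0 + 6*5 = 30
Maximum is 50 at (10, 0).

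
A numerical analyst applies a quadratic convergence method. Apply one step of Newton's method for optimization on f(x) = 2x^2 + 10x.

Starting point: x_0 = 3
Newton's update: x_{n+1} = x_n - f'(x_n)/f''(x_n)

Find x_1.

f(x) = 2x^2 + 10x
f'(x) = 4x + (10), f''(x) = 4
Newton step: x_1 = x_0 - f'(x_0)/f''(x_0)
f'(3) = 22
x_1 = 3 - 22/4 = -5/2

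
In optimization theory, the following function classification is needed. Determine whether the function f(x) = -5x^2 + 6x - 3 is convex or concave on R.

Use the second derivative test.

f(x) = -5x^2 + 6x - 3
f'(x) = -10x + 6
f''(x) = -10
Since f''(x) = -10 < 0 for all x, f is concave on R.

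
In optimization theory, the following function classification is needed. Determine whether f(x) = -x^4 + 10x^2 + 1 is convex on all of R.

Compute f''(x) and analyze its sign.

f(x) = -x^4 + 10x^2 + 1
f'(x) = -4x^3 + 20x
f''(x) = -12x^2 + 20
f''(x) = -12x^2 + 20 -> -inf as |x| -> inf
Therefore, f is not globally convex on R.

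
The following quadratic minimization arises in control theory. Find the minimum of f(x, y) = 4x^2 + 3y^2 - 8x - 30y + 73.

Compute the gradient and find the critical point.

f(x,y) = 4x^2 + 3y^2 - 8x - 30y + 73
df/dx = 8x + (-8) = 0  =>  x = 1
df/dy = 6y + (-30) = 0  =>  y = 5
f(1, 5) = 4*(1)^2 + 3*(5)^2 + -8*(1) + -30*(5) + 73 = -6
Hessian is diagonal with entries 8, 6 > 0, so this is a minimum.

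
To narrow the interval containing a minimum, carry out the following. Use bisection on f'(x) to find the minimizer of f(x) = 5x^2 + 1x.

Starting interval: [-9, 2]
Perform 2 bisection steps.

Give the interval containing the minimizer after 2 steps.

Finding critical point of f(x) = 5x^2 + 1x using bisection on f'(x) = 10x + 1.
f'(x) = 0 when x = -1/10.
Starting interval: [-9, 2]
Step 1: mid = -7/2, f'(mid) = -34, new interval = [-7/2, 2]
Step 2: mid = -3/4, f'(mid) = -13/2, new interval = [-3/4, 2]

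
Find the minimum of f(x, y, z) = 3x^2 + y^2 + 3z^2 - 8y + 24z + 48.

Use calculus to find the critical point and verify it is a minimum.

f(x,y,z) = 3x^2 + y^2 + 3z^2 - 8y + 24z + 48
df/dx = 6x + (0) = 0 => x = 0
df/dy = 2y + (-8) = 0 => y = 4
df/dz = 6z + (24) = 0 => z = -4
f(0,4,-4) = 3*(0)^2 + 1*(4)^2 + 3*(-4)^2 + -8*(4) + 24*(-4) + 48 = -16
Hessian is diagonal with entries 6, 2, 6 > 0, confirmed minimum.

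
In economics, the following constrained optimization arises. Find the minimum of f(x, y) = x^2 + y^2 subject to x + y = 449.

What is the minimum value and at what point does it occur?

Substitute y = 449 - x into f(x,y) = x^2 + y^2:
g(x) = x^2 + (449 - x)^2 = 2x^2 - 898x + 201601
g'(x) = 4x - 898 = 0  =>  x = 449/2
y = 449 - 449/2 = 449/2
Minimum value = (449/2)^2 + (449/2)^2 = 201601/2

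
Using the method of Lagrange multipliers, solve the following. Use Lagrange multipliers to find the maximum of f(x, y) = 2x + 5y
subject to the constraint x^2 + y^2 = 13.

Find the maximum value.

Set up Lagrange conditions: grad f = lambda * grad g
  2 = 2*lambda*x
  5 = 2*lambda*y
From these: x/y = 2/5, so x = 2t, y = 5t for some t.
Substitute into constraint: (2t)^2 + (5t)^2 = 13
  t^2 * 29 = 13
  t = sqrt(13/29)
Maximum = 2*x + 5*y = (2^2 + 5^2)*t = 29 * sqrt(13/29) = sqrt(377)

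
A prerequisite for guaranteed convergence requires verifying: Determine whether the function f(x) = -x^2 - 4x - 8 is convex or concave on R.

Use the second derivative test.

f(x) = -x^2 - 4x - 8
f'(x) = -2x - 4
f''(x) = -2
Since f''(x) = -2 < 0 for all x, f is concave on R.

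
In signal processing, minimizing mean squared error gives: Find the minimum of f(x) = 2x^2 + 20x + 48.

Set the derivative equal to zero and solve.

f(x) = 2x^2 + 20x + 48
f'(x) = 4x + (20) = 0
x = -20/4 = -5
f(-5) = -2
Since f''(x) = 4 > 0, this is a minimum.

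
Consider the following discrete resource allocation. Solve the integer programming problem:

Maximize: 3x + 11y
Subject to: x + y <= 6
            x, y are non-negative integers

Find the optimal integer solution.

Objective: 3x + 11y, constraint: x + y <= 6
Coefficient of y is 11 > coefficient of x is 3, so allocate the entire budget to y.
Optimal: x = 0, y = 6, value = 66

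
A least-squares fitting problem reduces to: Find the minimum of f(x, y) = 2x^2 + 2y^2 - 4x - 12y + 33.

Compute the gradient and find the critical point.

f(x,y) = 2x^2 + 2y^2 - 4x - 12y + 33
df/dx = 4x + (-4) = 0  =>  x = 1
df/dy = 4y + (-12) = 0  =>  y = 3
f(1, 3) = 2*(1)^2 + 2*(3)^2 + -4*(1) + -12*(3) + 33 = 13
Hessian is diagonal with entries 4, 4 > 0, so this is a minimum.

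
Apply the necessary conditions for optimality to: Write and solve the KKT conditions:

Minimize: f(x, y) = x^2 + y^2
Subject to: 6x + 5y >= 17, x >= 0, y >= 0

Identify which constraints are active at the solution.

KKT conditions for min x^2 + y^2 s.t. 6x + 5y >= 17, x >= 0, y >= 0:
Stationarity: 2x = mu*6 + mu_x, 2y = mu*5 + mu_y, with mu, mu_x, mu_y >= 0
Complementary slackness: mu*(6x + 5y - 17) = 0, mu_x*x = 0, mu_y*y = 0
(0, 0) is infeasible (6*0 + 5*0 < 17), so if mu = 0 stationarity would force x = mu_x/2 >= 0, y = mu_y/2 >= 0 with mu_x*x = mu_y*y = 0, i.e. x = y = 0: contradiction. Hence mu > 0 and 6x + 5y = 17 is active.
Try x > 0, y > 0 (so mu_x = mu_y = 0): x = 6*mu/2, y = 5*mu/2
Substitute: 6*(6*mu/2) + 5*(5*mu/2) = 17
  mu*61/2 = 17 => mu = 34/61
x* = 102/61 > 0, y* = 85/61 > 0, consistent with mu_x = mu_y = 0.
f is convex and the constraints are linear, so this KKT point is the global minimum.
f* = 289/61
Active constraints: 6x + 5y >= 17 (holds with equality, mu = 34/61 > 0); x >= 0 and y >= 0 are inactive (mu_x = mu_y = 0).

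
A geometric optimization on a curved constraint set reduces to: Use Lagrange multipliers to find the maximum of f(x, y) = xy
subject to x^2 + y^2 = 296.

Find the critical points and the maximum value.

Lagrange conditions: y = 2*lambda*x and x = 2*lambda*y
If x = 0 then y = 0, violating the constraint, so x, y != 0.
Dividing: y/x = x/y => x^2 = y^2 => y = x or y = -x
Constraint: 2x^2 = 296 => x^2 = 148 => x = +/-sqrt(148)
Critical points: (sqrt(148), sqrt(148)), (-sqrt(148), -sqrt(148)), (sqrt(148), -sqrt(148)), (-sqrt(148), sqrt(148))
  y = x:  xy = x^2 = 148  at (sqrt(148), sqrt(148)) and (-sqrt(148), -sqrt(148))
  y = -x: xy = -x^2 = -148 at (sqrt(148), -sqrt(148)) and (-sqrt(148), sqrt(148))
Maximum xy = 148 at (sqrt(148), sqrt(148)) and (-sqrt(148), -sqrt(148))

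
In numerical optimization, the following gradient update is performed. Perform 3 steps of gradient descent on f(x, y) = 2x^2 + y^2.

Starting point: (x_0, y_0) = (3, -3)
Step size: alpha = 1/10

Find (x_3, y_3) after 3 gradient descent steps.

f(x,y) = 2x^2 + y^2
grad_x = 4x + 0y, grad_y = 2y + 0x
Step 1: grad = (12, -6), (9/5, -12/5)
Step 2: grad = (36/5, -24/5), (27/25, -48/25)
Step 3: grad = (108/25, -96/25), (81/125, -192/125)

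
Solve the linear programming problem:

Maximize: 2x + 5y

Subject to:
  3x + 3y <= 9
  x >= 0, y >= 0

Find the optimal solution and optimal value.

The feasible region has vertices at [(0, 0), (3, 0), (0, 3)].
Checking objective 2x + 5y at each vertex:
  (0, 0): 2*0 + 5*0 = 0
  (3, 0): 2*3 + 5*0 = 6
  (0, 3): 2*0 + 5*3 = 15
Maximum is 15 at (0, 3).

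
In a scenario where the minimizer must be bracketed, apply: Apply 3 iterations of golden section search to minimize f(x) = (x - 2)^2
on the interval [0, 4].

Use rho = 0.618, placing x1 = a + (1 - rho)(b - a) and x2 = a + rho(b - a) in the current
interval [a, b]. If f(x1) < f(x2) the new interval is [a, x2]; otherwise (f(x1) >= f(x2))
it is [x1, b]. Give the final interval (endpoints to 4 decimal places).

Golden section search for min of f(x) = (x - 2)^2 on [0, 4].
Each step: x1 = a + (1 - rho)(b - a), x2 = a + rho(b - a); if f(x1) < f(x2) keep [a, x2], otherwise keep [x1, b].
Step 1: [0.0000, 4.0000], x1=1.5280 (f=0.2228), x2=2.4720 (f=0.2228); f(x1) = f(x2) (tie, not '<') => keep [1.5280, 4.0000]
Step 2: [1.5280, 4.0000], x1=2.4723 (f=0.2231), x2=3.0557 (f=1.1145); f(x1) < f(x2) => keep [1.5280, 3.0557]
Step 3: [1.5280, 3.0557], x1=2.1116 (f=0.0125), x2=2.4721 (f=0.2229); f(x1) < f(x2) => keep [1.5280, 2.4721]
Final interval: [1.5280, 2.4721]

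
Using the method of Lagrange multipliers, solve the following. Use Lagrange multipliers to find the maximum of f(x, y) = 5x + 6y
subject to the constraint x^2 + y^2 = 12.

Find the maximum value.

Set up Lagrange conditions: grad f = lambda * grad g
  5 = 2*lambda*x
  6 = 2*lambda*y
From these: x/y = 5/6, so x = 5t, y = 6t for some t.
Substitute into constraint: (5t)^2 + (6t)^2 = 12
  t^2 * 61 = 12
  t = sqrt(12/61)
Maximum = 5*x + 6*y = (5^2 + 6^2)*t = 61 * sqrt(12/61) = sqrt(732)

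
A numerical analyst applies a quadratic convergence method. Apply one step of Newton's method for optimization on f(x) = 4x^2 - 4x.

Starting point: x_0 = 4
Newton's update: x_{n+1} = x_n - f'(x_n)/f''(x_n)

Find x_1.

f(x) = 4x^2 - 4x
f'(x) = 8x + (-4), f''(x) = 8
Newton step: x_1 = x_0 - f'(x_0)/f''(x_0)
f'(4) = 28
x_1 = 4 - 28/8 = 1/2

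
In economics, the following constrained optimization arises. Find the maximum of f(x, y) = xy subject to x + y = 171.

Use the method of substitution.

Substitute y = 171 - x into f(x,y) = xy:
g(x) = x(171 - x) = 171x - x^2
g'(x) = 171 - 2x = 0  =>  x = 171/2
y = 171 - 171/2 = 171/2
Maximum value = (171/2) * (171/2) = 29241/4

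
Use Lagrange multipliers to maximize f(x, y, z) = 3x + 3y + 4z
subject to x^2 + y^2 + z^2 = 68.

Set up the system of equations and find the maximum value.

Lagrange conditions: 3 = 2*lambda*x, 3 = 2*lambda*y, 4 = 2*lambda*z
So x:3 = y:3 = z:4, i.e. x = 3t, y = 3t, z = 4t
Constraint: t^2*(3^2 + 3^2 + 4^2) = 68
  t^2 * 34 = 68  =>  t = sqrt(2)
Maximum = 3*3t + 3*3t + 4*4t = 34*sqrt(2) = sqrt(2312)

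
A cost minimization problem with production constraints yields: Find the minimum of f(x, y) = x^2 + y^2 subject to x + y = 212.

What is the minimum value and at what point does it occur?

Substitute y = 212 - x into f(x,y) = x^2 + y^2:
g(x) = x^2 + (212 - x)^2 = 2x^2 - 424x + 44944
g'(x) = 4x - 424 = 0  =>  x = 106
y = 212 - 106 = 106
Minimum value = 106^2 + 106^2 = 22472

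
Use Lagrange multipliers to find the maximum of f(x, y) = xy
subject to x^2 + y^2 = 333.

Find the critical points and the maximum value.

Lagrange conditions: y = 2*lambda*x and x = 2*lambda*y
If x = 0 then y = 0, violating the constraint, so x, y != 0.
Dividing: y/x = x/y => x^2 = y^2 => y = x or y = -x
Constraint: 2x^2 = 333 => x^2 = 333/2 => x = +/-sqrt(333/2)
Critical points: (sqrt(333/2), sqrt(333/2)), (-sqrt(333/2), -sqrt(333/2)), (sqrt(333/2), -sqrt(333/2)), (-sqrt(333/2), sqrt(333/2))
  y = x:  xy = x^2 = 333/2  at (sqrt(333/2), sqrt(333/2)) and (-sqrt(333/2), -sqrt(333/2))
  y = -x: xy = -x^2 = -333/2 at (sqrt(333/2), -sqrt(333/2)) and (-sqrt(333/2), sqrt(333/2))
Maximum xy = 333/2 at (sqrt(333/2), sqrt(333/2)) and (-sqrt(333/2), -sqrt(333/2))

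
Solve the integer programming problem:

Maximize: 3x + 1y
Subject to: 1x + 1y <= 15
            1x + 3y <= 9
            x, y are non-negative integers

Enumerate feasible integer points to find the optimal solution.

Constraint 1: 1x + 1y <= 15
Constraint 2: 1x + 3y <= 9
Feasible x range (need y >= 0): 0 <= x <= min(15/1, 9/1) => x in {0, ..., 9}.
Enumerate feasible integer points row by row (the coefficient of y is 1 > 0, so for each x the largest feasible y gives the best value):
  x = 0: y <= min((15 - 1*0)/1, (9 - 1*0)/3) => y in {0, ..., 3}; best 3*0 + 1*3 = 3
  x = 1: y <= min((15 - 1*1)/1, (9 - 1*1)/3) => y in {0, ..., 2}; best 3*1 + 1*2 = 5
  x = 2: y <= min((15 - 1*2)/1, (9 - 1*2)/3) => y in {0, ..., 2}; best 3*2 + 1*2 = 8
  x = 3: y <= min((15 - 1*3)/1, (9 - 1*3)/3) => y in {0, ..., 2}; best 3*3 + 1*2 = 11
  x = 4: y <= min((15 - 1*4)/1, (9 - 1*4)/3) => y in {0, ..., 1}; best 3*4 + 1*1 = 13
  x = 5: y <= min((15 - 1*5)/1, (9 - 1*5)/3) => y in {0, ..., 1}; best 3*5 + 1*1 = 16
  x = 6: y <= min((15 - 1*6)/1, (9 - 1*6)/3) => y in {0, ..., 1}; best 3*6 + 1*1 = 19
  x = 7: y <= min((15 - 1*7)/1, (9 - 1*7)/3) => y in {0}; best 3*7 + 1*0 = 21
  x = 8: y <= min((15 - 1*8)/1, (9 - 1*8)/3) => y in {0}; best 3*8 + 1*0 = 24
  x = 9: y <= min((15 - 1*9)/1, (9 - 1*9)/3) => y in {0}; best 3*9 + 1*0 = 27
The maximum 3x + 1y = 27 is achieved at x = 9, y = 0.
Check: 1*9 + 1*0 = 9 <= 15 and 1*9 + 3*0 = 9 <= 9.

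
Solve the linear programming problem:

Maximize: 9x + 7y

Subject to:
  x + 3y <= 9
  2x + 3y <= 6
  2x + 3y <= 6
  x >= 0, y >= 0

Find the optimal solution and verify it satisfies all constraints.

Feasible vertices: (0, 0), (0, 2), (3, 0)
Objective 9x + 7y at each vertex:
  (0, 0): 0
  (0, 2): 14
  (3, 0): 27
Maximum is 27 at (3, 0).
Verify constraints at (x, y) = (3, 0):
  1*3 + 3*0 = 3 <= 9
  2*3 + 3*0 = 6 <= 6 (active)
  2*3 + 3*0 = 6 <= 6 (active)
  x = 3 >= 0, y = 0 >= 0. All constraints satisfied.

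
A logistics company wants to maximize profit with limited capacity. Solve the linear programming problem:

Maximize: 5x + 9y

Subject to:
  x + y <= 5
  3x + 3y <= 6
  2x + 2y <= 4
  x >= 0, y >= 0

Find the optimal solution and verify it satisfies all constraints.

Feasible vertices: (0, 0), (0, 2), (2, 0)
Objective 5x + 9y at each vertex:
  (0, 0): 0
  (0, 2): 18
  (2, 0): 10
Maximum is 18 at (0, 2).
Verify constraints at (x, y) = (0, 2):
  1*0 + 1*2 = 2 <= 5
  3*0 + 3*2 = 6 <= 6 (active)
  2*0 + 2*2 = 4 <= 4 (active)
  x = 0 >= 0, y = 2 >= 0. All constraints satisfied.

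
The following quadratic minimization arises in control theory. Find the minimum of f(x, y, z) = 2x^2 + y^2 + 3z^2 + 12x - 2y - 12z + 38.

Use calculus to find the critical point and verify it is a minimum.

f(x,y,z) = 2x^2 + y^2 + 3z^2 + 12x - 2y - 12z + 38
df/dx = 4x + (12) = 0 => x = -3
df/dy = 2y + (-2) = 0 => y = 1
df/dz = 6z + (-12) = 0 => z = 2
f(-3,1,2) = 2*(-3)^2 + 1*(1)^2 + 3*(2)^2 + 12*(-3) + -2*(1) + -12*(2) + 38 = 7
Hessian is diagonal with entries 4, 2, 6 > 0, confirmed minimum.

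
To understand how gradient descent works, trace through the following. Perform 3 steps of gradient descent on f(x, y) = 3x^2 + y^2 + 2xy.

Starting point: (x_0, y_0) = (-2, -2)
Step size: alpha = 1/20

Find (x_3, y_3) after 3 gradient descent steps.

f(x,y) = 3x^2 + y^2 + 2xy
grad_x = 6x + 2y, grad_y = 2y + 2x
Step 1: grad = (-16, -8), (-6/5, -8/5)
Step 2: grad = (-52/5, -28/5), (-17/25, -33/25)
Step 3: grad = (-168/25, -4), (-43/125, -28/25)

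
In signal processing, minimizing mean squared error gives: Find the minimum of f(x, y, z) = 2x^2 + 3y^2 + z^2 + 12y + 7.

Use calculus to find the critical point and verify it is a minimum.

f(x,y,z) = 2x^2 + 3y^2 + z^2 + 12y + 7
df/dx = 4x + (0) = 0 => x = 0
df/dy = 6y + (12) = 0 => y = -2
df/dz = 2z + (0) = 0 => z = 0
f(0,-2,0) = 2*(0)^2 + 3*(-2)^2 + 1*(0)^2 + 12*(-2) + 7 = -5
Hessian is diagonal with entries 4, 6, 2 > 0, confirmed minimum.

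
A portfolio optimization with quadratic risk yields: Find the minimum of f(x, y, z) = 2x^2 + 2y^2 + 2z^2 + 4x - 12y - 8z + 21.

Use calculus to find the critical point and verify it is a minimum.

f(x,y,z) = 2x^2 + 2y^2 + 2z^2 + 4x - 12y - 8z + 21
df/dx = 4x + (4) = 0 => x = -1
df/dy = 4y + (-12) = 0 => y = 3
df/dz = 4z + (-8) = 0 => z = 2
f(-1,3,2) = 2*(-1)^2 + 2*(3)^2 + 2*(2)^2 + 4*(-1) + -12*(3) + -8*(2) + 21 = -7
Hessian is diagonal with entries 4, 4, 4 > 0, confirmed minimum.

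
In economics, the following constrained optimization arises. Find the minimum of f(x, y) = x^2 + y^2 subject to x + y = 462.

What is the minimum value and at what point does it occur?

Substitute y = 462 - x into f(x,y) = x^2 + y^2:
g(x) = x^2 + (462 - x)^2 = 2x^2 - 924x + 213444
g'(x) = 4x - 924 = 0  =>  x = 231
y = 462 - 231 = 231
Minimum value = 231^2 + 231^2 = 106722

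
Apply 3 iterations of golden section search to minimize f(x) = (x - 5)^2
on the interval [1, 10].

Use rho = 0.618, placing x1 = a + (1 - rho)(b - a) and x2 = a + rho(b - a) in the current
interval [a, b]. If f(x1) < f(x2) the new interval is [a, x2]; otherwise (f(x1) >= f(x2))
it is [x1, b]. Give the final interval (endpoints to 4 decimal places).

Golden section search for min of f(x) = (x - 5)^2 on [1, 10].
Each step: x1 = a + (1 - rho)(b - a), x2 = a + rho(b - a); if f(x1) < f(x2) keep [a, x2], otherwise keep [x1, b].
Step 1: [1.0000, 10.0000], x1=4.4380 (f=0.3158), x2=6.5620 (f=2.4398); f(x1) < f(x2) => keep [1.0000, 6.5620]
Step 2: [1.0000, 6.5620], x1=3.1247 (f=3.5168), x2=4.4373 (f=0.3166); f(x1) > f(x2) => keep [3.1247, 6.5620]
Step 3: [3.1247, 6.5620], x1=4.4377 (f=0.3161), x2=5.2489 (f=0.0620); f(x1) > f(x2) => keep [4.4377, 6.5620]
Final interval: [4.4377, 6.5620]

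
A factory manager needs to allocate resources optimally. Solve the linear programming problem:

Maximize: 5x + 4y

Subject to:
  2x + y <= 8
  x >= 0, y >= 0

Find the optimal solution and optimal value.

The feasible region has vertices at [(0, 0), (4, 0), (0, 8)].
Checking objective 5x + 4y at each vertex:
  (0, 0): 5*0 + 4*0 = 0
  (4, 0): 5*4 + 4*0 = 20
  (0, 8): 5*0 + 4*8 = 32
Maximum is 32 at (0, 8).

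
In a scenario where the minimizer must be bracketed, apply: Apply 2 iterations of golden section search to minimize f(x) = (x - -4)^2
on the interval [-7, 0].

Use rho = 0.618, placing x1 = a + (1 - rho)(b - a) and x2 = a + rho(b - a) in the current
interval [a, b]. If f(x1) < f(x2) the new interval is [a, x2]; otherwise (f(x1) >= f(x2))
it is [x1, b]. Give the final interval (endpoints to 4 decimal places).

Golden section search for min of f(x) = (x - -4)^2 on [-7, 0].
Each step: x1 = a + (1 - rho)(b - a), x2 = a + rho(b - a); if f(x1) < f(x2) keep [a, x2], otherwise keep [x1, b].
Step 1: [-7.0000, 0.0000], x1=-4.3260 (f=0.1063), x2=-2.6740 (f=1.7583); f(x1) < f(x2) => keep [-7.0000, -2.6740]
Step 2: [-7.0000, -2.6740], x1=-5.3475 (f=1.8157), x2=-4.3265 (f=0.1066); f(x1) > f(x2) => keep [-5.3475, -2.6740]
Final interval: [-5.3475, -2.6740]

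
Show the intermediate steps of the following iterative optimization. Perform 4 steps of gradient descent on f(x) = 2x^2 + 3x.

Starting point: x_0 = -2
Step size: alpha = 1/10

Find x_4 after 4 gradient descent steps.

f(x) = 2x^2 + 3x, f'(x) = 4x + (3)
Step 1: f'(-2) = -5, x_1 = -2 - 1/10 * -5 = -3/2
Step 2: f'(-3/2) = -3, x_2 = -3/2 - 1/10 * -3 = -6/5
Step 3: f'(-6/5) = -9/5, x_3 = -6/5 - 1/10 * -9/5 = -51/50
Step 4: f'(-51/50) = -27/25, x_4 = -51/50 - 1/10 * -27/25 = -114/125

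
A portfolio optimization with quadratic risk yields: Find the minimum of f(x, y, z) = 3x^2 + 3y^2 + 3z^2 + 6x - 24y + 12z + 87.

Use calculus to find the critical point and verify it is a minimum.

f(x,y,z) = 3x^2 + 3y^2 + 3z^2 + 6x - 24y + 12z + 87
df/dx = 6x + (6) = 0 => x = -1
df/dy = 6y + (-24) = 0 => y = 4
df/dz = 6z + (12) = 0 => z = -2
f(-1,4,-2) = 3*(-1)^2 + 3*(4)^2 + 3*(-2)^2 + 6*(-1) + -24*(4) + 12*(-2) + 87 = 24
Hessian is diagonal with entries 6, 6, 6 > 0, confirmed minimum.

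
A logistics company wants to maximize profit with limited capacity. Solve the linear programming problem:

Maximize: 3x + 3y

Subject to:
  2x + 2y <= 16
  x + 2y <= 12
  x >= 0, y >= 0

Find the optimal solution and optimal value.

Feasible vertices: (0, 0), (0, 6), (4, 4), (8, 0)
Objective 3x + 3y at each:
  (0, 0): 0
  (0, 6): 18
  (4, 4): 24
  (8, 0): 24
Maximum is 24 at (4, 4).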